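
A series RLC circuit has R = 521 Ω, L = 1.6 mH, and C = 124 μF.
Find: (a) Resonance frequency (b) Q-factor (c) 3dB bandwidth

Step 1 — Resonance: ω₀ = 1/√(LC) = 1/√(0.0016·0.000124) = 2245 rad/s.
Step 2 — f₀ = ω₀/(2π) = 357.3 Hz.
Step 3 — Series Q: Q = ω₀L/R = 2245·0.0016/521 = 0.006895.
Step 4 — Bandwidth: Δω = ω₀/Q = 3.256e+05 rad/s; BW = Δω/(2π) = 5.182e+04 Hz.

(a) f₀ = 357.3 Hz  (b) Q = 0.006895  (c) BW = 5.182e+04 Hz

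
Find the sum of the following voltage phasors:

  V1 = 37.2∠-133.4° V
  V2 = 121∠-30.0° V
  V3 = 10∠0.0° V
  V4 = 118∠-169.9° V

Step 1 — Convert each phasor to rectangular form:
  V1 = 37.2·(cos(-133.4°) + j·sin(-133.4°)) = -25.56 - j27.03 V
  V2 = 121·(cos(-30.0°) + j·sin(-30.0°)) = 104.8 - j60.5 V
  V3 = 10·(cos(0.0°) + j·sin(0.0°)) = 10 V
  V4 = 118·(cos(-169.9°) + j·sin(-169.9°)) = -116.2 - j20.69 V
Step 2 — Sum components: V_total = -26.94 - j108.2 V.
Step 3 — Convert to polar: |V_total| = 111.5 V, ∠V_total = -104.0°.

V_total = 111.5∠-104.0° V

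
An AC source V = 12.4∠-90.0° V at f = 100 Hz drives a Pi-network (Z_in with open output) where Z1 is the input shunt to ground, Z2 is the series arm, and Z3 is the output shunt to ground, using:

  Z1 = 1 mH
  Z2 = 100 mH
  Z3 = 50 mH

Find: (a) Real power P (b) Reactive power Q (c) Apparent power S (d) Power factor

Step 1 — Angular frequency: ω = 2π·f = 2π·100 = 628.3 rad/s.
Step 2 — Component impedances:
  Z1: Z = jωL = j·628.3·0.001 = 0 + j0.6283 Ω
  Z2: Z = jωL = j·628.3·0.1 = 0 + j62.83 Ω
  Z3: Z = jωL = j·628.3·0.05 = 0 + j31.42 Ω
Step 3 — With open output, the series arm Z2 and the output shunt Z3 appear in series to ground: Z2 + Z3 = 0 + j94.25 Ω.
Step 4 — Parallel with input shunt Z1: Z_in = Z1 || (Z2 + Z3) = 0 + j0.6242 Ω = 0.6242∠90.0° Ω.
Step 5 — Source phasor: V = 12.4∠-90.0° V = 0 - j12.4 V.
Step 6 — Current: I = V / Z = -19.87 A = 19.87∠-180.0° A.
Step 7 — Complex power: S = V·I* = 0 + j246.3 VA.
Step 8 — Real power: P = Re(S) = 0 W.
Step 9 — Reactive power: Q = Im(S) = 246.3 VAR.
Step 10 — Apparent power: |S| = 246.3 VA.
Step 11 — Power factor: PF = P/|S| = 0 (lagging).

(a) P = 0 W  (b) Q = 246.3 VAR  (c) S = 246.3 VA  (d) PF = 0 (lagging)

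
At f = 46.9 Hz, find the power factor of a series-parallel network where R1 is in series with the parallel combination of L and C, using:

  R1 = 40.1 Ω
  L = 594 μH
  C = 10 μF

Step 1 — Angular frequency: ω = 2π·f = 2π·46.9 = 294.7 rad/s.
Step 2 — Component impedances:
  R1: Z = R = 40.1 Ω
  L: Z = jωL = j·294.7·0.000594 = 0 + j0.175 Ω
  C: Z = 1/(jωC) = -j/(ω·C) = 0 - j339.3 Ω
Step 3 — Parallel branch: L || C = 1/(1/L + 1/C) = 0 + j0.1751 Ω.
Step 4 — Series with R1: Z_total = R1 + (L || C) = 40.1 + j0.1751 Ω = 40.1∠0.3° Ω.
Step 5 — Power factor: PF = cos(φ) = Re(Z)/|Z| = 40.1/40.1 = 1.
Step 6 — Type: Im(Z) = 0.1751 ⇒ lagging (phase φ = 0.3°).

PF = 1 (lagging, φ = 0.3°)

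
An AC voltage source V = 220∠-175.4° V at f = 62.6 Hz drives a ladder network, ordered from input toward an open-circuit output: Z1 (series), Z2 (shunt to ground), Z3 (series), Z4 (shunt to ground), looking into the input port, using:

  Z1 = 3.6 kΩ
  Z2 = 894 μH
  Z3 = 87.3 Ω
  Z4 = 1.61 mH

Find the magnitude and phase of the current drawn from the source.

Step 1 — Angular frequency: ω = 2π·f = 2π·62.6 = 393.3 rad/s.
Step 2 — Component impedances:
  Z1: Z = R = 3600 Ω
  Z2: Z = jωL = j·393.3·0.000894 = 0 + j0.3516 Ω
  Z3: Z = R = 87.3 Ω
  Z4: Z = jωL = j·393.3·0.00161 = 0 + j0.6333 Ω
Step 3 — Ladder network (open output): work backward from the far end, alternating series and parallel combinations. Z_in = 3600 + j0.3516 Ω = 3600∠0.0° Ω.
Step 4 — Source phasor: V = 220∠-175.4° V = -219.3 - j17.64 V.
Step 5 — Ohm's law: I = V / Z_total = (-219.3 - j17.64) / (3600 + j0.3516) = -0.06091 - j0.004895 A.
Step 6 — Convert to polar: |I| = 0.06111 A, ∠I = -175.4°.

I = 0.06111∠-175.4° A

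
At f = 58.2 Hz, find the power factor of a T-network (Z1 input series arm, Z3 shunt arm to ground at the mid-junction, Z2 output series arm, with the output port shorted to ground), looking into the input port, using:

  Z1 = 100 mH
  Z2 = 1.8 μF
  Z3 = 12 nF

Step 1 — Angular frequency: ω = 2π·f = 2π·58.2 = 365.7 rad/s.
Step 2 — Component impedances:
  Z1: Z = jωL = j·365.7·0.1 = 0 + j36.57 Ω
  Z2: Z = 1/(jωC) = -j/(ω·C) = 0 - j1519 Ω
  Z3: Z = 1/(jωC) = -j/(ω·C) = 0 - j2.279e+05 Ω
Step 3 — With the output port shorted to ground, the output series arm Z2 runs from the junction to ground; the shunt arm Z3 also runs from the junction to ground. They appear in parallel: Z3 || Z2 = 0 - j1509 Ω.
Step 4 — Series with input arm Z1: Z_in = Z1 + (Z3 || Z2) = 0 - j1473 Ω = 1473∠-90.0° Ω.
Step 5 — Power factor: PF = cos(φ) = Re(Z)/|Z| = 0/1473 = 0.
Step 6 — Type: Im(Z) = -1473 ⇒ leading (phase φ = -90.0°).

PF = 0 (leading, φ = -90.0°)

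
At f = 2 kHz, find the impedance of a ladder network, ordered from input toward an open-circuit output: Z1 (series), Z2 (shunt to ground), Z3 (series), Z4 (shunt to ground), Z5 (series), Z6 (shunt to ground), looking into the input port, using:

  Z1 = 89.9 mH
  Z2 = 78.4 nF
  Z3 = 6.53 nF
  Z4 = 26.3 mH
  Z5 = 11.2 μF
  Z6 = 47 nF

Step 1 — Angular frequency: ω = 2π·f = 2π·2000 = 1.257e+04 rad/s.
Step 2 — Component impedances:
  Z1: Z = jωL = j·1.257e+04·0.0899 = 0 + j1130 Ω
  Z2: Z = 1/(jωC) = -j/(ω·C) = 0 - j1015 Ω
  Z3: Z = 1/(jωC) = -j/(ω·C) = 0 - j1.219e+04 Ω
  Z4: Z = jωL = j·1.257e+04·0.0263 = 0 + j330.5 Ω
  Z5: Z = 1/(jωC) = -j/(ω·C) = 0 - j7.105 Ω
  Z6: Z = 1/(jωC) = -j/(ω·C) = 0 - j1693 Ω
Step 3 — Ladder network (open output): work backward from the far end, alternating series and parallel combinations. Z_in = 0 + j195.2 Ω = 195.2∠90.0° Ω.

Z = 0 + j195.2 Ω = 195.2∠90.0° Ω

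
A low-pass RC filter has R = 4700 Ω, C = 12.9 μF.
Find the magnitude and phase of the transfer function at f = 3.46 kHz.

Step 1 — Angular frequency: ω = 2π·3460 = 2.174e+04 rad/s.
Step 2 — Transfer function: H(jω) = 1/(1 + jωRC).
Step 3 — Denominator: 1 + jωRC = 1 + j·2.174e+04·4700·1.29e-05 = 1 + j1318.
Step 4 — H = 5.756e-07 - j0.0007587.
Step 5 — Magnitude: |H| = 0.0007587 (-62.4 dB); phase: φ = -90.0°.

|H| = 0.0007587 (-62.4 dB), φ = -90.0°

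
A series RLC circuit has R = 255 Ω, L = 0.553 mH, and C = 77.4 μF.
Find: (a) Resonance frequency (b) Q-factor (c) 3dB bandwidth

Step 1 — Resonance condition Im(Z)=0 gives ω₀ = 1/√(LC).
Step 2 — ω₀ = 1/√(0.000553·7.74e-05) = 4834 rad/s.
Step 3 — f₀ = ω₀/(2π) = 769.3 Hz.
Step 4 — Series Q: Q = ω₀L/R = 4834·0.000553/255 = 0.01048.
Step 5 — 3dB bandwidth: Δω = ω₀/Q = 4.611e+05 rad/s; BW = Δω/(2π) = 7.339e+04 Hz.

(a) f₀ = 769.3 Hz  (b) Q = 0.01048  (c) BW = 7.339e+04 Hz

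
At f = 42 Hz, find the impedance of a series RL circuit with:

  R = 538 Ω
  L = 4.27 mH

Step 1 — Angular frequency: ω = 2π·f = 2π·42 = 263.9 rad/s.
Step 2 — Component impedances:
  R: Z = R = 538 Ω
  L: Z = jωL = j·263.9·0.00427 = 0 + j1.127 Ω
Step 3 — Series combination: Z_total = R + L = 538 + j1.127 Ω = 538∠0.1° Ω.

Z = 538 + j1.127 Ω = 538∠0.1° Ω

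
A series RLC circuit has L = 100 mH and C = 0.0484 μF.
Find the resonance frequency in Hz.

Step 1 — Resonance condition Im(Z)=0 gives ω₀ = 1/√(LC).
Step 2 — ω₀ = 1/√(0.1·4.84e-08) = 1.437e+04 rad/s.
Step 3 — f₀ = ω₀/(2π) = 2288 Hz.

f₀ = 2288 Hz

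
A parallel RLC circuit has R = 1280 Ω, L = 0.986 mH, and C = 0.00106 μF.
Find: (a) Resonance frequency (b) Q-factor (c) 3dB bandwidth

Step 1 — Resonance: ω₀ = 1/√(LC) = 1/√(0.000986·1.06e-09) = 9.782e+05 rad/s.
Step 2 — f₀ = ω₀/(2π) = 1.557e+05 Hz.
Step 3 — Parallel Q: Q = R/(ω₀L) = 1280/(9.782e+05·0.000986) = 1.327.
Step 4 — Bandwidth: Δω = ω₀/Q = 7.37e+05 rad/s; BW = Δω/(2π) = 1.173e+05 Hz.

(a) f₀ = 1.557e+05 Hz  (b) Q = 1.327  (c) BW = 1.173e+05 Hz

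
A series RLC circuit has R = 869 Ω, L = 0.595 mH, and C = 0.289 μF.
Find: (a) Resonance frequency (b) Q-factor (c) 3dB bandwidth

Step 1 — Resonance: ω₀ = 1/√(LC) = 1/√(0.000595·2.89e-07) = 7.626e+04 rad/s.
Step 2 — f₀ = ω₀/(2π) = 1.214e+04 Hz.
Step 3 — Series Q: Q = ω₀L/R = 7.626e+04·0.000595/869 = 0.05221.
Step 4 — Bandwidth: Δω = ω₀/Q = 1.461e+06 rad/s; BW = Δω/(2π) = 2.324e+05 Hz.

(a) f₀ = 1.214e+04 Hz  (b) Q = 0.05221  (c) BW = 2.324e+05 Hz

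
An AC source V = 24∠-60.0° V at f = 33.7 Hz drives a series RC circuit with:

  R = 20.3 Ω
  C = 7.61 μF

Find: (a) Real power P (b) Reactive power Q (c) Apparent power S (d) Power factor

Step 1 — Angular frequency: ω = 2π·f = 2π·33.7 = 211.7 rad/s.
Step 2 — Component impedances:
  R: Z = R = 20.3 Ω
  C: Z = 1/(jωC) = -j/(ω·C) = 0 - j620.6 Ω
Step 3 — Series combination: Z_total = R + C = 20.3 - j620.6 Ω = 620.9∠-88.1° Ω.
Step 4 — Source phasor: V = 24∠-60.0° V = 12 - j20.78 V.
Step 5 — Current: I = V / Z = 0.03409 + j0.01822 A = 0.03865∠28.1° A.
Step 6 — Complex power: S = V·I* = 0.03033 - j0.9272 VA.
Step 7 — Real power: P = Re(S) = 0.03033 W.
Step 8 — Reactive power: Q = Im(S) = -0.9272 VAR.
Step 9 — Apparent power: |S| = 0.9277 VA.
Step 10 — Power factor: PF = P/|S| = 0.03269 (leading).

(a) P = 0.03033 W  (b) Q = -0.9272 VAR  (c) S = 0.9277 VA  (d) PF = 0.03269 (leading)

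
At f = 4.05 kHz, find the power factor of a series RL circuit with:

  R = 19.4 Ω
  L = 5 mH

Step 1 — Angular frequency: ω = 2π·f = 2π·4050 = 2.545e+04 rad/s.
Step 2 — Component impedances:
  R: Z = R = 19.4 Ω
  L: Z = jωL = j·2.545e+04·0.005 = 0 + j127.2 Ω
Step 3 — Series combination: Z_total = R + L = 19.4 + j127.2 Ω = 128.7∠81.3° Ω.
Step 4 — Power factor: PF = cos(φ) = Re(Z)/|Z| = 19.4/128.7 = 0.1507.
Step 5 — Type: Im(Z) = 127.2 ⇒ lagging (phase φ = 81.3°).

PF = 0.1507 (lagging, φ = 81.3°)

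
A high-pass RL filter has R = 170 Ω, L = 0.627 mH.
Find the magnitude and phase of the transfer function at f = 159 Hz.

Step 1 — Angular frequency: ω = 2π·159 = 999 rad/s.
Step 2 — Transfer function: H(jω) = jωL/(R + jωL).
Step 3 — Numerator jωL = j·0.6264; denominator R + jωL = 170 + j0.6264.
Step 4 — H = 1.358e-05 + j0.003685.
Step 5 — Magnitude: |H| = 0.003685 (-48.7 dB); phase: φ = 89.8°.

|H| = 0.003685 (-48.7 dB), φ = 89.8°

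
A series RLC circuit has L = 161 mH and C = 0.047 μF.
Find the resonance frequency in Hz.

Step 1 — Resonance condition Im(Z)=0 gives ω₀ = 1/√(LC).
Step 2 — ω₀ = 1/√(0.161·4.7e-08) = 1.15e+04 rad/s.
Step 3 — f₀ = ω₀/(2π) = 1830 Hz.

f₀ = 1830 Hz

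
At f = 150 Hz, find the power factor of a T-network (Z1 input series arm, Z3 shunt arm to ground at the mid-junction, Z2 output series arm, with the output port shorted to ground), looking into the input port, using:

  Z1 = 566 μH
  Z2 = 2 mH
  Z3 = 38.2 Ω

Step 1 — Angular frequency: ω = 2π·f = 2π·150 = 942.5 rad/s.
Step 2 — Component impedances:
  Z1: Z = jωL = j·942.5·0.000566 = 0 + j0.5334 Ω
  Z2: Z = jωL = j·942.5·0.002 = 0 + j1.885 Ω
  Z3: Z = R = 38.2 Ω
Step 3 — With the output port shorted to ground, the output series arm Z2 runs from the junction to ground; the shunt arm Z3 also runs from the junction to ground. They appear in parallel: Z3 || Z2 = 0.09279 + j1.88 Ω.
Step 4 — Series with input arm Z1: Z_in = Z1 + (Z3 || Z2) = 0.09279 + j2.414 Ω = 2.416∠87.8° Ω.
Step 5 — Power factor: PF = cos(φ) = Re(Z)/|Z| = 0.09279/2.416 = 0.03841.
Step 6 — Type: Im(Z) = 2.414 ⇒ lagging (phase φ = 87.8°).

PF = 0.03841 (lagging, φ = 87.8°)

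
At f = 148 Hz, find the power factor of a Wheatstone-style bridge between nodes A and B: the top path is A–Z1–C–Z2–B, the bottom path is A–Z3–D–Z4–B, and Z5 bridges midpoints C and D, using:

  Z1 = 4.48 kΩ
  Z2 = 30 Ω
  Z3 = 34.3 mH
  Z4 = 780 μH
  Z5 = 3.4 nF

Step 1 — Angular frequency: ω = 2π·f = 2π·148 = 929.9 rad/s.
Step 2 — Component impedances:
  Z1: Z = R = 4480 Ω
  Z2: Z = R = 30 Ω
  Z3: Z = jωL = j·929.9·0.0343 = 0 + j31.9 Ω
  Z4: Z = jωL = j·929.9·0.00078 = 0 + j0.7253 Ω
  Z5: Z = 1/(jωC) = -j/(ω·C) = 0 - j3.163e+05 Ω
Step 3 — Bridge requires nodal analysis (the Z5 bridge couples midpoints C and D, so the two paths cannot be reduced to a simple series/parallel combination). Setting node B to ground and injecting 1 A at node A, the 3-node admittance system at A, C, D solves to V_A = Z_AB = 0.2359 + j32.62 Ω = 32.62∠89.6° Ω.
Step 4 — Power factor: PF = cos(φ) = Re(Z)/|Z| = 0.23594/32.62 = 0.007233.
Step 5 — Type: Im(Z) = 32.62 ⇒ lagging (phase φ = 89.6°).

PF = 0.007233 (lagging, φ = 89.6°)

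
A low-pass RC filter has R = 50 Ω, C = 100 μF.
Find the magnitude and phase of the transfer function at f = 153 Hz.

Step 1 — Angular frequency: ω = 2π·153 = 961.3 rad/s.
Step 2 — Transfer function: H(jω) = 1/(1 + jωRC).
Step 3 — Denominator: 1 + jωRC = 1 + j·961.3·50·0.0001 = 1 + j4.807.
Step 4 — H = 0.04149 - j0.1994.
Step 5 — Magnitude: |H| = 0.2037 (-13.8 dB); phase: φ = -78.2°.

|H| = 0.2037 (-13.8 dB), φ = -78.2°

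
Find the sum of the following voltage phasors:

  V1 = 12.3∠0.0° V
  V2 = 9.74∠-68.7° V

Step 1 — Convert each phasor to rectangular form:
  V1 = 12.3·(cos(0.0°) + j·sin(0.0°)) = 12.3 V
  V2 = 9.74·(cos(-68.7°) + j·sin(-68.7°)) = 3.538 - j9.075 V
Step 2 — Sum components: V_total = 15.84 - j9.075 V.
Step 3 — Convert to polar: |V_total| = 18.25 V, ∠V_total = -29.8°.

V_total = 18.25∠-29.8° V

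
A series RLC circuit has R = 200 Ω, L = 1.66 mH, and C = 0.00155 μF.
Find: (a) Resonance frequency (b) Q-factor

Step 1 — Resonance condition Im(Z)=0 gives ω₀ = 1/√(LC).
Step 2 — ω₀ = 1/√(0.00166·1.55e-09) = 6.234e+05 rad/s.
Step 3 — f₀ = ω₀/(2π) = 9.922e+04 Hz.
Step 4 — Series Q: Q = ω₀L/R = 6.234e+05·0.00166/200 = 5.174.

(a) f₀ = 9.922e+04 Hz  (b) Q = 5.174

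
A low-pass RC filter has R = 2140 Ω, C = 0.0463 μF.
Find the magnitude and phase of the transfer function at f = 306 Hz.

Step 1 — Angular frequency: ω = 2π·306 = 1923 rad/s.
Step 2 — Transfer function: H(jω) = 1/(1 + jωRC).
Step 3 — Denominator: 1 + jωRC = 1 + j·1923·2140·4.63e-08 = 1 + j0.1905.
Step 4 — H = 0.965 - j0.1838.
Step 5 — Magnitude: |H| = 0.9823 (-0.2 dB); phase: φ = -10.8°.

|H| = 0.9823 (-0.2 dB), φ = -10.8°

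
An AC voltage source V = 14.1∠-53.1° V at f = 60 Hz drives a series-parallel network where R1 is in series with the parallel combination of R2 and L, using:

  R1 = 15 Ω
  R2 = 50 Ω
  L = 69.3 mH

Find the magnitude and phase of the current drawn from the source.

Step 1 — Angular frequency: ω = 2π·f = 2π·60 = 377 rad/s.
Step 2 — Component impedances:
  R1: Z = R = 15 Ω
  R2: Z = R = 50 Ω
  L: Z = jωL = j·377·0.0693 = 0 + j26.13 Ω
Step 3 — Parallel branch: R2 || L = 1/(1/R2 + 1/L) = 10.72 + j20.52 Ω.
Step 4 — Series with R1: Z_total = R1 + (R2 || L) = 25.72 + j20.52 Ω = 32.91∠38.6° Ω.
Step 5 — Source phasor: V = 14.1∠-53.1° V = 8.466 - j11.28 V.
Step 6 — Ohm's law: I = V / Z_total = (8.466 - j11.28) / (25.72 + j20.52) = -0.01259 - j0.4283 A.
Step 7 — Convert to polar: |I| = 0.4285 A, ∠I = -91.7°.

I = 0.4285∠-91.7° A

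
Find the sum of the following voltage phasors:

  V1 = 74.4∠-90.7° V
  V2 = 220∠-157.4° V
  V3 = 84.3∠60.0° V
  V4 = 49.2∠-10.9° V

Step 1 — Convert each phasor to rectangular form:
  V1 = 74.4·(cos(-90.7°) + j·sin(-90.7°)) = -0.9089 - j74.39 V
  V2 = 220·(cos(-157.4°) + j·sin(-157.4°)) = -203.1 - j84.54 V
  V3 = 84.3·(cos(60.0°) + j·sin(60.0°)) = 42.15 + j73.01 V
  V4 = 49.2·(cos(-10.9°) + j·sin(-10.9°)) = 48.31 - j9.303 V
Step 2 — Sum components: V_total = -113.6 - j95.24 V.
Step 3 — Convert to polar: |V_total| = 148.2 V, ∠V_total = -140.0°.

V_total = 148.2∠-140.0° V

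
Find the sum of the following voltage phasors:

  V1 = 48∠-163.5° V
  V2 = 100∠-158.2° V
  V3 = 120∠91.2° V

Step 1 — Convert each phasor to rectangular form:
  V1 = 48·(cos(-163.5°) + j·sin(-163.5°)) = -46.02 - j13.63 V
  V2 = 100·(cos(-158.2°) + j·sin(-158.2°)) = -92.85 - j37.14 V
  V3 = 120·(cos(91.2°) + j·sin(91.2°)) = -2.513 + j120 V
Step 2 — Sum components: V_total = -141.4 + j69.2 V.
Step 3 — Convert to polar: |V_total| = 157.4 V, ∠V_total = 153.9°.

V_total = 157.4∠153.9° V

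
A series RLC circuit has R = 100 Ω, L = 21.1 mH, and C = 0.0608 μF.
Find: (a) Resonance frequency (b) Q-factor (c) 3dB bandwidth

Step 1 — Resonance: ω₀ = 1/√(LC) = 1/√(0.0211·6.08e-08) = 2.792e+04 rad/s.
Step 2 — f₀ = ω₀/(2π) = 4444 Hz.
Step 3 — Series Q: Q = ω₀L/R = 2.792e+04·0.0211/100 = 5.891.
Step 4 — Bandwidth: Δω = ω₀/Q = 4739 rad/s; BW = Δω/(2π) = 754.3 Hz.

(a) f₀ = 4444 Hz  (b) Q = 5.891  (c) BW = 754.3 Hz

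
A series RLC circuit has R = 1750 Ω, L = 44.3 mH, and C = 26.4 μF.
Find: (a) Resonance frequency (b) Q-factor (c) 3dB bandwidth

Step 1 — Resonance: ω₀ = 1/√(LC) = 1/√(0.0443·2.64e-05) = 924.7 rad/s.
Step 2 — f₀ = ω₀/(2π) = 147.2 Hz.
Step 3 — Series Q: Q = ω₀L/R = 924.7·0.0443/1750 = 0.02341.
Step 4 — Bandwidth: Δω = ω₀/Q = 3.95e+04 rad/s; BW = Δω/(2π) = 6287 Hz.

(a) f₀ = 147.2 Hz  (b) Q = 0.02341  (c) BW = 6287 Hz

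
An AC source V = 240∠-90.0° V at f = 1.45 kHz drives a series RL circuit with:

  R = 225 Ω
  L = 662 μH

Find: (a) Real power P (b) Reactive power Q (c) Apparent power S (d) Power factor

Step 1 — Angular frequency: ω = 2π·f = 2π·1450 = 9111 rad/s.
Step 2 — Component impedances:
  R: Z = R = 225 Ω
  L: Z = jωL = j·9111·0.000662 = 0 + j6.031 Ω
Step 3 — Series combination: Z_total = R + L = 225 + j6.031 Ω = 225.1∠1.5° Ω.
Step 4 — Source phasor: V = 240∠-90.0° V = 0 - j240 V.
Step 5 — Current: I = V / Z = -0.02857 - j1.066 A = 1.066∠-91.5° A.
Step 6 — Complex power: S = V·I* = 255.8 + j6.857 VA.
Step 7 — Real power: P = Re(S) = 255.8 W.
Step 8 — Reactive power: Q = Im(S) = 6.857 VAR.
Step 9 — Apparent power: |S| = 255.9 VA.
Step 10 — Power factor: PF = P/|S| = 0.9996 (lagging).

(a) P = 255.8 W  (b) Q = 6.857 VAR  (c) S = 255.9 VA  (d) PF = 0.9996 (lagging)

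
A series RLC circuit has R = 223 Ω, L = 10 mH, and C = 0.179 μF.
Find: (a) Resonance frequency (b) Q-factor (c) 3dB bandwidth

Step 1 — Resonance condition Im(Z)=0 gives ω₀ = 1/√(LC).
Step 2 — ω₀ = 1/√(0.01·1.79e-07) = 2.364e+04 rad/s.
Step 3 — f₀ = ω₀/(2π) = 3762 Hz.
Step 4 — Series Q: Q = ω₀L/R = 2.364e+04·0.01/223 = 1.06.
Step 5 — 3dB bandwidth: Δω = ω₀/Q = 2.23e+04 rad/s; BW = Δω/(2π) = 3549 Hz.

(a) f₀ = 3762 Hz  (b) Q = 1.06  (c) BW = 3549 Hz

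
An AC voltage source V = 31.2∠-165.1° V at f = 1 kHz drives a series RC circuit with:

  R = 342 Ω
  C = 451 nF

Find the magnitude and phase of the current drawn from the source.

Step 1 — Angular frequency: ω = 2π·f = 2π·1000 = 6283 rad/s.
Step 2 — Component impedances:
  R: Z = R = 342 Ω
  C: Z = 1/(jωC) = -j/(ω·C) = 0 - j352.9 Ω
Step 3 — Series combination: Z_total = R + C = 342 - j352.9 Ω = 491.4∠-45.9° Ω.
Step 4 — Source phasor: V = 31.2∠-165.1° V = -30.15 - j8.023 V.
Step 5 — Ohm's law: I = V / Z_total = (-30.15 - j8.023) / (342 - j352.9) = -0.03098 - j0.05542 A.
Step 6 — Convert to polar: |I| = 0.06349 A, ∠I = -119.2°.

I = 0.06349∠-119.2° A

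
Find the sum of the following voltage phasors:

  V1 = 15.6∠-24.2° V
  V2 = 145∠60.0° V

Step 1 — Convert each phasor to rectangular form:
  V1 = 15.6·(cos(-24.2°) + j·sin(-24.2°)) = 14.23 - j6.395 V
  V2 = 145·(cos(60.0°) + j·sin(60.0°)) = 72.5 + j125.6 V
Step 2 — Sum components: V_total = 86.73 + j119.2 V.
Step 3 — Convert to polar: |V_total| = 147.4 V, ∠V_total = 54.0°.

V_total = 147.4∠54.0° V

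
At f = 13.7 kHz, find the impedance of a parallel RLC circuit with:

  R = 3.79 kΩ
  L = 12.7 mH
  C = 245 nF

Step 1 — Angular frequency: ω = 2π·f = 2π·1.37e+04 = 8.608e+04 rad/s.
Step 2 — Component impedances:
  R: Z = R = 3790 Ω
  L: Z = jωL = j·8.608e+04·0.0127 = 0 + j1093 Ω
  C: Z = 1/(jωC) = -j/(ω·C) = 0 - j47.42 Ω
Step 3 — Parallel combination: 1/Z_total = 1/R + 1/L + 1/C; Z_total = 0.6481 - j49.56 Ω = 49.56∠-89.3° Ω.

Z = 0.6481 - j49.56 Ω = 49.56∠-89.3° Ω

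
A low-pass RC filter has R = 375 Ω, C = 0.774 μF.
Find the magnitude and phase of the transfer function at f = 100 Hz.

Step 1 — Angular frequency: ω = 2π·100 = 628.3 rad/s.
Step 2 — Transfer function: H(jω) = 1/(1 + jωRC).
Step 3 — Denominator: 1 + jωRC = 1 + j·628.3·375·7.74e-07 = 1 + j0.1824.
Step 4 — H = 0.9678 - j0.1765.
Step 5 — Magnitude: |H| = 0.9838 (-0.1 dB); phase: φ = -10.3°.

|H| = 0.9838 (-0.1 dB), φ = -10.3°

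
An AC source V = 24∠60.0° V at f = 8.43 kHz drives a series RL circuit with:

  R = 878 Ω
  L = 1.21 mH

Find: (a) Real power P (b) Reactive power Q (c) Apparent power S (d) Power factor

Step 1 — Angular frequency: ω = 2π·f = 2π·8430 = 5.297e+04 rad/s.
Step 2 — Component impedances:
  R: Z = R = 878 Ω
  L: Z = jωL = j·5.297e+04·0.00121 = 0 + j64.09 Ω
Step 3 — Series combination: Z_total = R + L = 878 + j64.09 Ω = 880.3∠4.2° Ω.
Step 4 — Source phasor: V = 24∠60.0° V = 12 + j20.78 V.
Step 5 — Current: I = V / Z = 0.01531 + j0.02255 A = 0.02726∠55.8° A.
Step 6 — Complex power: S = V·I* = 0.6526 + j0.04763 VA.
Step 7 — Real power: P = Re(S) = 0.6526 W.
Step 8 — Reactive power: Q = Im(S) = 0.04763 VAR.
Step 9 — Apparent power: |S| = 0.6543 VA.
Step 10 — Power factor: PF = P/|S| = 0.9973 (lagging).

(a) P = 0.6526 W  (b) Q = 0.04763 VAR  (c) S = 0.6543 VA  (d) PF = 0.9973 (lagging)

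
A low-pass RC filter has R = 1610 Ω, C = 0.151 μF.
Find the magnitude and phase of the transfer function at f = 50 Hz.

Step 1 — Angular frequency: ω = 2π·50 = 314.2 rad/s.
Step 2 — Transfer function: H(jω) = 1/(1 + jωRC).
Step 3 — Denominator: 1 + jωRC = 1 + j·314.2·1610·1.51e-07 = 1 + j0.07638.
Step 4 — H = 0.9942 - j0.07593.
Step 5 — Magnitude: |H| = 0.9971 (-0.0 dB); phase: φ = -4.4°.

|H| = 0.9971 (-0.0 dB), φ = -4.4°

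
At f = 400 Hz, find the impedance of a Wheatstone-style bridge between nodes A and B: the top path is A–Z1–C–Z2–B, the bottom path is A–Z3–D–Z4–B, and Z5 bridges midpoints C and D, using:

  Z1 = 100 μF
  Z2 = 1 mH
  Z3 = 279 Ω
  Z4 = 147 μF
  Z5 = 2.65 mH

Step 1 — Angular frequency: ω = 2π·f = 2π·400 = 2513 rad/s.
Step 2 — Component impedances:
  Z1: Z = 1/(jωC) = -j/(ω·C) = 0 - j3.979 Ω
  Z2: Z = jωL = j·2513·0.001 = 0 + j2.513 Ω
  Z3: Z = R = 279 Ω
  Z4: Z = 1/(jωC) = -j/(ω·C) = 0 - j2.707 Ω
  Z5: Z = jωL = j·2513·0.00265 = 0 + j6.66 Ω
Step 3 — Bridge requires nodal analysis (the Z5 bridge couples midpoints C and D, so the two paths cannot be reduced to a simple series/parallel combination). Setting node B to ground and injecting 1 A at node A, the 3-node admittance system at A, C, D solves to V_A = Z_AB = 0.006928 - j2.442 Ω = 2.442∠-89.8° Ω.

Z = 0.006928 - j2.442 Ω = 2.442∠-89.8° Ω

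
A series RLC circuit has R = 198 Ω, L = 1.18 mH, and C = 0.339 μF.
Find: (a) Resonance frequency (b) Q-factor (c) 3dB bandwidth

Step 1 — Resonance: ω₀ = 1/√(LC) = 1/√(0.00118·3.39e-07) = 5e+04 rad/s.
Step 2 — f₀ = ω₀/(2π) = 7958 Hz.
Step 3 — Series Q: Q = ω₀L/R = 5e+04·0.00118/198 = 0.298.
Step 4 — Bandwidth: Δω = ω₀/Q = 1.678e+05 rad/s; BW = Δω/(2π) = 2.671e+04 Hz.

(a) f₀ = 7958 Hz  (b) Q = 0.298  (c) BW = 2.671e+04 Hz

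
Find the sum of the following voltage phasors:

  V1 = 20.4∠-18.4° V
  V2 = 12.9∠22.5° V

Step 1 — Convert each phasor to rectangular form:
  V1 = 20.4·(cos(-18.4°) + j·sin(-18.4°)) = 19.36 - j6.439 V
  V2 = 12.9·(cos(22.5°) + j·sin(22.5°)) = 11.92 + j4.937 V
Step 2 — Sum components: V_total = 31.28 - j1.503 V.
Step 3 — Convert to polar: |V_total| = 31.31 V, ∠V_total = -2.8°.

V_total = 31.31∠-2.8° V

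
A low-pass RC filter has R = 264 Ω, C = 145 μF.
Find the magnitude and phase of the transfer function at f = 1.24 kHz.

Step 1 — Angular frequency: ω = 2π·1240 = 7791 rad/s.
Step 2 — Transfer function: H(jω) = 1/(1 + jωRC).
Step 3 — Denominator: 1 + jωRC = 1 + j·7791·264·0.000145 = 1 + j298.2.
Step 4 — H = 1.124e-05 - j0.003353.
Step 5 — Magnitude: |H| = 0.003353 (-49.5 dB); phase: φ = -89.8°.

|H| = 0.003353 (-49.5 dB), φ = -89.8°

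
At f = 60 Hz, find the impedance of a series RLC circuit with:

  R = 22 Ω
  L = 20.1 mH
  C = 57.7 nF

Step 1 — Angular frequency: ω = 2π·f = 2π·60 = 377 rad/s.
Step 2 — Component impedances:
  R: Z = R = 22 Ω
  L: Z = jωL = j·377·0.0201 = 0 + j7.578 Ω
  C: Z = 1/(jωC) = -j/(ω·C) = 0 - j4.597e+04 Ω
Step 3 — Series combination: Z_total = R + L + C = 22 - j4.596e+04 Ω = 4.596e+04∠-90.0° Ω.

Z = 22 - j4.596e+04 Ω = 4.596e+04∠-90.0° Ω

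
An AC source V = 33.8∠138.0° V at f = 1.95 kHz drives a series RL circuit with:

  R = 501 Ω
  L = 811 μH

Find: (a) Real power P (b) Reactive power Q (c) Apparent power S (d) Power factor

Step 1 — Angular frequency: ω = 2π·f = 2π·1950 = 1.225e+04 rad/s.
Step 2 — Component impedances:
  R: Z = R = 501 Ω
  L: Z = jωL = j·1.225e+04·0.000811 = 0 + j9.937 Ω
Step 3 — Series combination: Z_total = R + L = 501 + j9.937 Ω = 501.1∠1.1° Ω.
Step 4 — Source phasor: V = 33.8∠138.0° V = -25.12 + j22.62 V.
Step 5 — Current: I = V / Z = -0.04922 + j0.04612 A = 0.06745∠136.9° A.
Step 6 — Complex power: S = V·I* = 2.279 + j0.04521 VA.
Step 7 — Real power: P = Re(S) = 2.279 W.
Step 8 — Reactive power: Q = Im(S) = 0.04521 VAR.
Step 9 — Apparent power: |S| = 2.28 VA.
Step 10 — Power factor: PF = P/|S| = 0.9998 (lagging).

(a) P = 2.279 W  (b) Q = 0.04521 VAR  (c) S = 2.28 VA  (d) PF = 0.9998 (lagging)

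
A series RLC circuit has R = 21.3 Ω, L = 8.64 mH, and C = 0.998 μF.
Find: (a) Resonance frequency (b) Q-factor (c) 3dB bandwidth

Step 1 — Resonance condition Im(Z)=0 gives ω₀ = 1/√(LC).
Step 2 — ω₀ = 1/√(0.00864·9.98e-07) = 1.077e+04 rad/s.
Step 3 — f₀ = ω₀/(2π) = 1714 Hz.
Step 4 — Series Q: Q = ω₀L/R = 1.077e+04·0.00864/21.3 = 4.368.
Step 5 — 3dB bandwidth: Δω = ω₀/Q = 2465 rad/s; BW = Δω/(2π) = 392.4 Hz.

(a) f₀ = 1714 Hz  (b) Q = 4.368  (c) BW = 392.4 Hz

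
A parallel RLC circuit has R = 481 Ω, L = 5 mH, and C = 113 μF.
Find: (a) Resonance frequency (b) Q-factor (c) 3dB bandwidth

Step 1 — Resonance: ω₀ = 1/√(LC) = 1/√(0.005·0.000113) = 1330 rad/s.
Step 2 — f₀ = ω₀/(2π) = 211.7 Hz.
Step 3 — Parallel Q: Q = R/(ω₀L) = 481/(1330·0.005) = 72.31.
Step 4 — Bandwidth: Δω = ω₀/Q = 18.4 rad/s; BW = Δω/(2π) = 2.928 Hz.

(a) f₀ = 211.7 Hz  (b) Q = 72.31  (c) BW = 2.928 Hz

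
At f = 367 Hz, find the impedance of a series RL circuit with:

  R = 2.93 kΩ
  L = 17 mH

Step 1 — Angular frequency: ω = 2π·f = 2π·367 = 2306 rad/s.
Step 2 — Component impedances:
  R: Z = R = 2930 Ω
  L: Z = jωL = j·2306·0.017 = 0 + j39.2 Ω
Step 3 — Series combination: Z_total = R + L = 2930 + j39.2 Ω = 2930∠0.8° Ω.

Z = 2930 + j39.2 Ω = 2930∠0.8° Ω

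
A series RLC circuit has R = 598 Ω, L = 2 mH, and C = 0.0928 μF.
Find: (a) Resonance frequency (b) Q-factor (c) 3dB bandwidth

Step 1 — Resonance: ω₀ = 1/√(LC) = 1/√(0.002·9.28e-08) = 7.34e+04 rad/s.
Step 2 — f₀ = ω₀/(2π) = 1.168e+04 Hz.
Step 3 — Series Q: Q = ω₀L/R = 7.34e+04·0.002/598 = 0.2455.
Step 4 — Bandwidth: Δω = ω₀/Q = 2.99e+05 rad/s; BW = Δω/(2π) = 4.759e+04 Hz.

(a) f₀ = 1.168e+04 Hz  (b) Q = 0.2455  (c) BW = 4.759e+04 Hz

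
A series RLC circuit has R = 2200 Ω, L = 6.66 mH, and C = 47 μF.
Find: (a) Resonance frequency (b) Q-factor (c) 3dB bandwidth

Step 1 — Resonance: ω₀ = 1/√(LC) = 1/√(0.00666·4.7e-05) = 1787 rad/s.
Step 2 — f₀ = ω₀/(2π) = 284.5 Hz.
Step 3 — Series Q: Q = ω₀L/R = 1787·0.00666/2200 = 0.005411.
Step 4 — Bandwidth: Δω = ω₀/Q = 3.303e+05 rad/s; BW = Δω/(2π) = 5.257e+04 Hz.

(a) f₀ = 284.5 Hz  (b) Q = 0.005411  (c) BW = 5.257e+04 Hz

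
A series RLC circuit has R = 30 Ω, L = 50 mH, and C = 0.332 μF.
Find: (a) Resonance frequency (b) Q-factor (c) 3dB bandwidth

Step 1 — Resonance: ω₀ = 1/√(LC) = 1/√(0.05·3.32e-07) = 7762 rad/s.
Step 2 — f₀ = ω₀/(2π) = 1235 Hz.
Step 3 — Series Q: Q = ω₀L/R = 7762·0.05/30 = 12.94.
Step 4 — Bandwidth: Δω = ω₀/Q = 600 rad/s; BW = Δω/(2π) = 95.49 Hz.

(a) f₀ = 1235 Hz  (b) Q = 12.94  (c) BW = 95.49 Hz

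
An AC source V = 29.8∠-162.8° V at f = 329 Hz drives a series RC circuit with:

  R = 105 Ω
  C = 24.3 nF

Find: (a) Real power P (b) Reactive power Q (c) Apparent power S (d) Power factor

Step 1 — Angular frequency: ω = 2π·f = 2π·329 = 2067 rad/s.
Step 2 — Component impedances:
  R: Z = R = 105 Ω
  C: Z = 1/(jωC) = -j/(ω·C) = 0 - j1.991e+04 Ω
Step 3 — Series combination: Z_total = R + C = 105 - j1.991e+04 Ω = 1.991e+04∠-89.7° Ω.
Step 4 — Source phasor: V = 29.8∠-162.8° V = -28.47 - j8.812 V.
Step 5 — Current: I = V / Z = 0.0004351 - j0.001432 A = 0.001497∠-73.1° A.
Step 6 — Complex power: S = V·I* = 0.0002353 - j0.04461 VA.
Step 7 — Real power: P = Re(S) = 0.0002353 W.
Step 8 — Reactive power: Q = Im(S) = -0.04461 VAR.
Step 9 — Apparent power: |S| = 0.04461 VA.
Step 10 — Power factor: PF = P/|S| = 0.005274 (leading).

(a) P = 0.0002353 W  (b) Q = -0.04461 VAR  (c) S = 0.04461 VA  (d) PF = 0.005274 (leading)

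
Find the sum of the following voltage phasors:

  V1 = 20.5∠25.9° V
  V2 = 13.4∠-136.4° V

Step 1 — Convert each phasor to rectangular form:
  V1 = 20.5·(cos(25.9°) + j·sin(25.9°)) = 18.44 + j8.954 V
  V2 = 13.4·(cos(-136.4°) + j·sin(-136.4°)) = -9.704 - j9.241 V
Step 2 — Sum components: V_total = 8.737 - j0.2865 V.
Step 3 — Convert to polar: |V_total| = 8.742 V, ∠V_total = -1.9°.

V_total = 8.742∠-1.9° V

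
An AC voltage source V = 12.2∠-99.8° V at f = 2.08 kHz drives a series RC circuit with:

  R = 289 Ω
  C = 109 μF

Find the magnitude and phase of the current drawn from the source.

Step 1 — Angular frequency: ω = 2π·f = 2π·2080 = 1.307e+04 rad/s.
Step 2 — Component impedances:
  R: Z = R = 289 Ω
  C: Z = 1/(jωC) = -j/(ω·C) = 0 - j0.702 Ω
Step 3 — Series combination: Z_total = R + C = 289 - j0.702 Ω = 289∠-0.1° Ω.
Step 4 — Source phasor: V = 12.2∠-99.8° V = -2.077 - j12.02 V.
Step 5 — Ohm's law: I = V / Z_total = (-2.077 - j12.02) / (289 - j0.702) = -0.007084 - j0.04162 A.
Step 6 — Convert to polar: |I| = 0.04221 A, ∠I = -99.7°.

I = 0.04221∠-99.7° A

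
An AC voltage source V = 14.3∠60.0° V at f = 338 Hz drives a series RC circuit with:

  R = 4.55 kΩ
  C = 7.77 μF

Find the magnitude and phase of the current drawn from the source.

Step 1 — Angular frequency: ω = 2π·f = 2π·338 = 2124 rad/s.
Step 2 — Component impedances:
  R: Z = R = 4550 Ω
  C: Z = 1/(jωC) = -j/(ω·C) = 0 - j60.6 Ω
Step 3 — Series combination: Z_total = R + C = 4550 - j60.6 Ω = 4550∠-0.8° Ω.
Step 4 — Source phasor: V = 14.3∠60.0° V = 7.15 + j12.38 V.
Step 5 — Ohm's law: I = V / Z_total = (7.15 + j12.38) / (4550 - j60.6) = 0.001535 + j0.002742 A.
Step 6 — Convert to polar: |I| = 0.003143 A, ∠I = 60.8°.

I = 0.003143∠60.8° A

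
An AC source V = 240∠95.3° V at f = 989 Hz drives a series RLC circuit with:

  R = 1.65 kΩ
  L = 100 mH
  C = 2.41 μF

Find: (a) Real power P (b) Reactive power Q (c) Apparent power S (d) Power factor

Step 1 — Angular frequency: ω = 2π·f = 2π·989 = 6214 rad/s.
Step 2 — Component impedances:
  R: Z = R = 1650 Ω
  L: Z = jωL = j·6214·0.1 = 0 + j621.4 Ω
  C: Z = 1/(jωC) = -j/(ω·C) = 0 - j66.77 Ω
Step 3 — Series combination: Z_total = R + L + C = 1650 + j554.6 Ω = 1741∠18.6° Ω.
Step 4 — Source phasor: V = 240∠95.3° V = -22.17 + j239 V.
Step 5 — Current: I = V / Z = 0.03167 + j0.1342 A = 0.1379∠76.7° A.
Step 6 — Complex power: S = V·I* = 31.37 + j10.54 VA.
Step 7 — Real power: P = Re(S) = 31.37 W.
Step 8 — Reactive power: Q = Im(S) = 10.54 VAR.
Step 9 — Apparent power: |S| = 33.09 VA.
Step 10 — Power factor: PF = P/|S| = 0.9479 (lagging).

(a) P = 31.37 W  (b) Q = 10.54 VAR  (c) S = 33.09 VA  (d) PF = 0.9479 (lagging)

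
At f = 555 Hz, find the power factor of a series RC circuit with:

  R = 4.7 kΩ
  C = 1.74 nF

Step 1 — Angular frequency: ω = 2π·f = 2π·555 = 3487 rad/s.
Step 2 — Component impedances:
  R: Z = R = 4700 Ω
  C: Z = 1/(jωC) = -j/(ω·C) = 0 - j1.648e+05 Ω
Step 3 — Series combination: Z_total = R + C = 4700 - j1.648e+05 Ω = 1.649e+05∠-88.4° Ω.
Step 4 — Power factor: PF = cos(φ) = Re(Z)/|Z| = 4700/1.6487e+05 = 0.02851.
Step 5 — Type: Im(Z) = -1.648e+05 ⇒ leading (phase φ = -88.4°).

PF = 0.02851 (leading, φ = -88.4°)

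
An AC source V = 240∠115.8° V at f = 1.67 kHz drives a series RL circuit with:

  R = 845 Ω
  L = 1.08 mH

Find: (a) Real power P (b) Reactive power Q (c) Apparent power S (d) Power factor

Step 1 — Angular frequency: ω = 2π·f = 2π·1670 = 1.049e+04 rad/s.
Step 2 — Component impedances:
  R: Z = R = 845 Ω
  L: Z = jωL = j·1.049e+04·0.00108 = 0 + j11.33 Ω
Step 3 — Series combination: Z_total = R + L = 845 + j11.33 Ω = 845.1∠0.8° Ω.
Step 4 — Source phasor: V = 240∠115.8° V = -104.5 + j216.1 V.
Step 5 — Current: I = V / Z = -0.1202 + j0.2573 A = 0.284∠115.0° A.
Step 6 — Complex power: S = V·I* = 68.15 + j0.914 VA.
Step 7 — Real power: P = Re(S) = 68.15 W.
Step 8 — Reactive power: Q = Im(S) = 0.914 VAR.
Step 9 — Apparent power: |S| = 68.16 VA.
Step 10 — Power factor: PF = P/|S| = 0.9999 (lagging).

(a) P = 68.15 W  (b) Q = 0.914 VAR  (c) S = 68.16 VA  (d) PF = 0.9999 (lagging)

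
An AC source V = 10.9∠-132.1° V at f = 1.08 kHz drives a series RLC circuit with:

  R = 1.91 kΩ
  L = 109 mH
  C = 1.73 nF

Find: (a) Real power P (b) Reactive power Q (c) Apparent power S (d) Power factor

Step 1 — Angular frequency: ω = 2π·f = 2π·1080 = 6786 rad/s.
Step 2 — Component impedances:
  R: Z = R = 1910 Ω
  L: Z = jωL = j·6786·0.109 = 0 + j739.7 Ω
  C: Z = 1/(jωC) = -j/(ω·C) = 0 - j8.518e+04 Ω
Step 3 — Series combination: Z_total = R + L + C = 1910 - j8.444e+04 Ω = 8.446e+04∠-88.7° Ω.
Step 4 — Source phasor: V = 10.9∠-132.1° V = -7.308 - j8.088 V.
Step 5 — Current: I = V / Z = 9.377e-05 - j8.866e-05 A = 0.000129∠-43.4° A.
Step 6 — Complex power: S = V·I* = 3.181e-05 - j0.001406 VA.
Step 7 — Real power: P = Re(S) = 3.181e-05 W.
Step 8 — Reactive power: Q = Im(S) = -0.001406 VAR.
Step 9 — Apparent power: |S| = 0.001407 VA.
Step 10 — Power factor: PF = P/|S| = 0.02261 (leading).

(a) P = 3.181e-05 W  (b) Q = -0.001406 VAR  (c) S = 0.001407 VA  (d) PF = 0.02261 (leading)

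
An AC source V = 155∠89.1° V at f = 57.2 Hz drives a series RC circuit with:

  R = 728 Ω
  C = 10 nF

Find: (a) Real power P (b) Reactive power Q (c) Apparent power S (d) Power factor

Step 1 — Angular frequency: ω = 2π·f = 2π·57.2 = 359.4 rad/s.
Step 2 — Component impedances:
  R: Z = R = 728 Ω
  C: Z = 1/(jωC) = -j/(ω·C) = 0 - j2.782e+05 Ω
Step 3 — Series combination: Z_total = R + C = 728 - j2.782e+05 Ω = 2.782e+05∠-89.9° Ω.
Step 4 — Source phasor: V = 155∠89.1° V = 2.435 + j155 V.
Step 5 — Current: I = V / Z = -0.000557 + j1.021e-05 A = 0.0005571∠179.0° A.
Step 6 — Complex power: S = V·I* = 0.0002259 - j0.08634 VA.
Step 7 — Real power: P = Re(S) = 0.0002259 W.
Step 8 — Reactive power: Q = Im(S) = -0.08634 VAR.
Step 9 — Apparent power: |S| = 0.08635 VA.
Step 10 — Power factor: PF = P/|S| = 0.002616 (leading).

(a) P = 0.0002259 W  (b) Q = -0.08634 VAR  (c) S = 0.08635 VA  (d) PF = 0.002616 (leading)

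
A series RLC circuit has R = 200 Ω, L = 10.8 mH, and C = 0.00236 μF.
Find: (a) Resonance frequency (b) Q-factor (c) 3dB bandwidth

Step 1 — Resonance condition Im(Z)=0 gives ω₀ = 1/√(LC).
Step 2 — ω₀ = 1/√(0.0108·2.36e-09) = 1.981e+05 rad/s.
Step 3 — f₀ = ω₀/(2π) = 3.152e+04 Hz.
Step 4 — Series Q: Q = ω₀L/R = 1.981e+05·0.0108/200 = 10.7.
Step 5 — 3dB bandwidth: Δω = ω₀/Q = 1.852e+04 rad/s; BW = Δω/(2π) = 2947 Hz.

(a) f₀ = 3.152e+04 Hz  (b) Q = 10.7  (c) BW = 2947 Hz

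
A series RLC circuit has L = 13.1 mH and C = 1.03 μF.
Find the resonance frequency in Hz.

Step 1 — Resonance condition Im(Z)=0 gives ω₀ = 1/√(LC).
Step 2 — ω₀ = 1/√(0.0131·1.03e-06) = 8609 rad/s.
Step 3 — f₀ = ω₀/(2π) = 1370 Hz.

f₀ = 1370 Hz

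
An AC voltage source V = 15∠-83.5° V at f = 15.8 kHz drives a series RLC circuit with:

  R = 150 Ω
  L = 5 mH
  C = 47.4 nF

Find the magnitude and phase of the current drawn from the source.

Step 1 — Angular frequency: ω = 2π·f = 2π·1.58e+04 = 9.927e+04 rad/s.
Step 2 — Component impedances:
  R: Z = R = 150 Ω
  L: Z = jωL = j·9.927e+04·0.005 = 0 + j496.4 Ω
  C: Z = 1/(jωC) = -j/(ω·C) = 0 - j212.5 Ω
Step 3 — Series combination: Z_total = R + L + C = 150 + j283.9 Ω = 321.1∠62.1° Ω.
Step 4 — Source phasor: V = 15∠-83.5° V = 1.698 - j14.9 V.
Step 5 — Ohm's law: I = V / Z_total = (1.698 - j14.9) / (150 + j283.9) = -0.03857 - j0.02636 A.
Step 6 — Convert to polar: |I| = 0.04672 A, ∠I = -145.6°.

I = 0.04672∠-145.6° A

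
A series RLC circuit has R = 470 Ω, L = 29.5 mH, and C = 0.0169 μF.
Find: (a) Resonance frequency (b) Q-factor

Step 1 — Resonance condition Im(Z)=0 gives ω₀ = 1/√(LC).
Step 2 — ω₀ = 1/√(0.0295·1.69e-08) = 4.479e+04 rad/s.
Step 3 — f₀ = ω₀/(2π) = 7128 Hz.
Step 4 — Series Q: Q = ω₀L/R = 4.479e+04·0.0295/470 = 2.811.

(a) f₀ = 7128 Hz  (b) Q = 2.811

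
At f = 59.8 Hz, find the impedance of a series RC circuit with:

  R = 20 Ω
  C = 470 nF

Step 1 — Angular frequency: ω = 2π·f = 2π·59.8 = 375.7 rad/s.
Step 2 — Component impedances:
  R: Z = R = 20 Ω
  C: Z = 1/(jωC) = -j/(ω·C) = 0 - j5663 Ω
Step 3 — Series combination: Z_total = R + C = 20 - j5663 Ω = 5663∠-89.8° Ω.

Z = 20 - j5663 Ω = 5663∠-89.8° Ω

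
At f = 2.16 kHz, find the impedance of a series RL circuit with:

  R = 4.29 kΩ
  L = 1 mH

Step 1 — Angular frequency: ω = 2π·f = 2π·2160 = 1.357e+04 rad/s.
Step 2 — Component impedances:
  R: Z = R = 4290 Ω
  L: Z = jωL = j·1.357e+04·0.001 = 0 + j13.57 Ω
Step 3 — Series combination: Z_total = R + L = 4290 + j13.57 Ω = 4290∠0.2° Ω.

Z = 4290 + j13.57 Ω = 4290∠0.2° Ω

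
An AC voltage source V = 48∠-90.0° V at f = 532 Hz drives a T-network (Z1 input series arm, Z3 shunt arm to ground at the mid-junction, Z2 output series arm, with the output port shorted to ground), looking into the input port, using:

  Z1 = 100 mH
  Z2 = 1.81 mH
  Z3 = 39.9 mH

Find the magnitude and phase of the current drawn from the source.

Step 1 — Angular frequency: ω = 2π·f = 2π·532 = 3343 rad/s.
Step 2 — Component impedances:
  Z1: Z = jωL = j·3343·0.1 = 0 + j334.3 Ω
  Z2: Z = jωL = j·3343·0.00181 = 0 + j6.05 Ω
  Z3: Z = jωL = j·3343·0.0399 = 0 + j133.4 Ω
Step 3 — With the output port shorted to ground, the output series arm Z2 runs from the junction to ground; the shunt arm Z3 also runs from the junction to ground. They appear in parallel: Z3 || Z2 = 0 + j5.788 Ω.
Step 4 — Series with input arm Z1: Z_in = Z1 + (Z3 || Z2) = 0 + j340.1 Ω = 340.1∠90.0° Ω.
Step 5 — Source phasor: V = 48∠-90.0° V = 0 - j48 V.
Step 6 — Ohm's law: I = V / Z_total = (0 - j48) / (0 + j340.1) = -0.1412 A.
Step 7 — Convert to polar: |I| = 0.1412 A, ∠I = -180.0°.

I = 0.1412∠-180.0° A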